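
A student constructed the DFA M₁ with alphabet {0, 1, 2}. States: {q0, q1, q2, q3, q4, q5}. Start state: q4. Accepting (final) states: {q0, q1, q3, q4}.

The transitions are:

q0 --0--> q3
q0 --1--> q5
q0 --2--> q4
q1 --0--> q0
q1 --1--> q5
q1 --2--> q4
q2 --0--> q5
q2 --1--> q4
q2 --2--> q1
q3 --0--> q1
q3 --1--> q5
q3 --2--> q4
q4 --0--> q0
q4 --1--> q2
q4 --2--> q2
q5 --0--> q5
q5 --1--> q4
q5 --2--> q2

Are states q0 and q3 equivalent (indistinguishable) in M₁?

Yes

P0 = {q0,q1,q3,q4} | {q2,q5}.
Refine {q0,q1,q3,q4} on symbol 2: members go to different blocks, giving {q0,q1,q3} and {q4}.
Split {q2,q5} by δ(·,2) → {q2} and {q5}.
The partition is now stable with 4 blocks: {q0,q1,q3} | {q2} | {q4} | {q5}.
q0 and q3 lie in the same block of the stable partition, so they are equivalent — no string distinguishes them.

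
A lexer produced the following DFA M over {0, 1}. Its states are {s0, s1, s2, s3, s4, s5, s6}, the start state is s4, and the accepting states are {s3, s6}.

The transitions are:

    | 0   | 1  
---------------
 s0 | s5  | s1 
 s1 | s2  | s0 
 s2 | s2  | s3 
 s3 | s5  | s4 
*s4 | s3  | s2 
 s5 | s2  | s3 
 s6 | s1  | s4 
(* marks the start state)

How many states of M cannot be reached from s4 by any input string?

No path from s4 leads to s0, s1, s6; the other 4 states are all reachable.

3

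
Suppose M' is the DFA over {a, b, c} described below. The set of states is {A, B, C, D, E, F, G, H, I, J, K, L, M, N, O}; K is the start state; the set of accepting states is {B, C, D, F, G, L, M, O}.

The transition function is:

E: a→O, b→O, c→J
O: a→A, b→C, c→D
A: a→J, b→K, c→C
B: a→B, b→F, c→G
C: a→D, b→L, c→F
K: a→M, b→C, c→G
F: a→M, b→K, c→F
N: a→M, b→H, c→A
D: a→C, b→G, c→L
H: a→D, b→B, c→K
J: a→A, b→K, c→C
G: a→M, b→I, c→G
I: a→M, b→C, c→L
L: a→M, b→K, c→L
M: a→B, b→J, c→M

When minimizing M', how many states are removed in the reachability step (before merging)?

BFS from K reaches {A, B, C, D, F, G, I, J, K, L, M}; the 4 state(s) E, H, N, O are never visited.

4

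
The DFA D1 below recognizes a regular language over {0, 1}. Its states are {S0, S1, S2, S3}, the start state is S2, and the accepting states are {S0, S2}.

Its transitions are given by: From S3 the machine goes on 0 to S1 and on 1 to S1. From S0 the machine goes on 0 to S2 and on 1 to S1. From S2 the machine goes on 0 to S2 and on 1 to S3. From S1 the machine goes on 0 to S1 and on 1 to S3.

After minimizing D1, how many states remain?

States {S0} cannot be reached from the start state, so discard them.
Initial partition by acceptance: {S2} | {S1,S3}.
The partition is now stable with 2 blocks: {S2} | {S1,S3}.

2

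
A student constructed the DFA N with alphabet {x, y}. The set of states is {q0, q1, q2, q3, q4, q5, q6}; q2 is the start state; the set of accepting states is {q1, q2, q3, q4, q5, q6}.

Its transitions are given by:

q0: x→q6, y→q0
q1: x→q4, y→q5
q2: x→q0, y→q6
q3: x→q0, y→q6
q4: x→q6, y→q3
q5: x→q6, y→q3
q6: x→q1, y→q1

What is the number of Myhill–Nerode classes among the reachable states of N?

5

All states are reachable from the start state.
Initial partition by acceptance: {q1,q2,q3,q4,q5,q6} | {q0}.
On input x, block {q1,q2,q3,q4,q5,q6} splits into {q1,q4,q5,q6} and {q2,q3}.
Split {q1,q4,q5,q6} by δ(·,y) → {q1,q6} and {q4,q5}.
Refine {q1,q6} on symbol x: members go to different blocks, giving {q1} and {q6}.
The partition is now stable with 5 blocks: {q1} | {q0} | {q2,q3} | {q4,q5} | {q6}.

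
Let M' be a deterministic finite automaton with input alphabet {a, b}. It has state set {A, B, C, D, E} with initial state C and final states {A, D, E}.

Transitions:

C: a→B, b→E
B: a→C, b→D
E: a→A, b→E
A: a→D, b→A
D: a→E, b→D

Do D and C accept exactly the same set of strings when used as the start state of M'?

No

All states are reachable from the start state.
Start with accepting vs non-accepting: {A,D,E} | {B,C}.
No further refinement is possible. Final partition (2 blocks): {A,D,E} | {B,C}.
D and C end up in different blocks, so they are distinguishable. For instance, the string 'ε' is accepted from only D.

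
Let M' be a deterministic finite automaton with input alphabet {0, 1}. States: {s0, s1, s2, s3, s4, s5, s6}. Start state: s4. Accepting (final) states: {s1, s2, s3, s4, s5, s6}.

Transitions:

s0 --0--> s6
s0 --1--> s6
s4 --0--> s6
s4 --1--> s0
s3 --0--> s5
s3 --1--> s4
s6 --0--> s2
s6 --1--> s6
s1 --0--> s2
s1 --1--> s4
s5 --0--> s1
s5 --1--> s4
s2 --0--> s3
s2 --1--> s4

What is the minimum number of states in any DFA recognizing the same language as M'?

4

P0 = {s1,s2,s3,s4,s5,s6} | {s0}.
On input 1, block {s1,s2,s3,s4,s5,s6} splits into {s1,s2,s3,s5,s6} and {s4}.
Split {s1,s2,s3,s5,s6} by δ(·,1) → {s1,s2,s3,s5} and {s6}.
The partition is now stable with 4 blocks: {s1,s2,s3,s5} | {s0} | {s4} | {s6}.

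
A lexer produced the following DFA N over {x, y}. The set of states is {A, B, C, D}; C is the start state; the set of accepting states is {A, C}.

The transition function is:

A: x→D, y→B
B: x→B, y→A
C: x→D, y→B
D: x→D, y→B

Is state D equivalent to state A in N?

No

Start with accepting vs non-accepting: {A,C} | {B,D}.
Split {B,D} by δ(·,y) → {B} and {D}.
The partition is now stable with 3 blocks: {A,C} | {B} | {D}.
D and A end up in different blocks, so they are distinguishable. For instance, the string 'ε' is accepted from only A.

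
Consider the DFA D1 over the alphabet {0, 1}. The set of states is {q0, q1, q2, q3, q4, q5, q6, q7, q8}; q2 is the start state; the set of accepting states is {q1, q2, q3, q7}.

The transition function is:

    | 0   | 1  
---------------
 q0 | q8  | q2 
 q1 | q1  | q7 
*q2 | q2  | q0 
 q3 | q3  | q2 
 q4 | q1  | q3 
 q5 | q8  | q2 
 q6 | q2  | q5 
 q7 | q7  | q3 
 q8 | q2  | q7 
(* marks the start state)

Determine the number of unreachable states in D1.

No path from q2 leads to q1, q4, q5, q6; the other 5 states are all reachable.

4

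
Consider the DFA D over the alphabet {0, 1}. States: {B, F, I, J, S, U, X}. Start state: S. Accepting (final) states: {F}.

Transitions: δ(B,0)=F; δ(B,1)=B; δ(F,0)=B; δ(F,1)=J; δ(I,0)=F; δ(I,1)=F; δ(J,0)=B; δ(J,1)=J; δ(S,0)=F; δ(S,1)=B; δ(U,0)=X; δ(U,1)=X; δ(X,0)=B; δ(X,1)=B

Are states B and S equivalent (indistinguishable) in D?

First remove the unreachable states {I,U,X}; 4 states remain.
Start with accepting vs non-accepting: {F} | {B,J,S}.
Refine {B,J,S} on symbol 0: members go to different blocks, giving {B,S} and {J}.
Stable partition: {F} | {B,S} | {J} — 3 equivalence classes.
B and S lie in the same block of the stable partition, so they are equivalent — no string distinguishes them.

Yes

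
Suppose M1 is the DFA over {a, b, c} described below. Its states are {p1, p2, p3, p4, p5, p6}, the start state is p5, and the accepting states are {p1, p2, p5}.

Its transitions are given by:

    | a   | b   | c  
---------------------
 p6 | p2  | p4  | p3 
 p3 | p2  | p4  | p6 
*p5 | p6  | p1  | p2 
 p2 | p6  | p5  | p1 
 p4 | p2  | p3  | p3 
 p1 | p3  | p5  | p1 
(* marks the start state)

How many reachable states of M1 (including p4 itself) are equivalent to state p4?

3

P0 = {p1,p2,p5} | {p3,p4,p6}.
The partition is now stable with 2 blocks: {p1,p2,p5} | {p3,p4,p6}.
The equivalence class containing p4 is {p3,p4,p6}, of size 3.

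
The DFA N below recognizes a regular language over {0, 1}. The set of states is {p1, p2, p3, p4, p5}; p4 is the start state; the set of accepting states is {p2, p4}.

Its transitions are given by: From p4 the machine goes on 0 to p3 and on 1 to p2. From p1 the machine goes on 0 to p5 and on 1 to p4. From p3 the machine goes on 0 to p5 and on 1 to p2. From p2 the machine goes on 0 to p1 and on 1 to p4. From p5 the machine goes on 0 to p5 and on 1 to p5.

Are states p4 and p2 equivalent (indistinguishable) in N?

Every state is reachable, so we keep all 5.
Start with accepting vs non-accepting: {p2,p4} | {p1,p3,p5}.
On input 1, block {p1,p3,p5} splits into {p1,p3} and {p5}.
No further refinement is possible. Final partition (3 blocks): {p2,p4} | {p1,p3} | {p5}.
p4 and p2 lie in the same block of the stable partition, so they are equivalent — no string distinguishes them.

Yes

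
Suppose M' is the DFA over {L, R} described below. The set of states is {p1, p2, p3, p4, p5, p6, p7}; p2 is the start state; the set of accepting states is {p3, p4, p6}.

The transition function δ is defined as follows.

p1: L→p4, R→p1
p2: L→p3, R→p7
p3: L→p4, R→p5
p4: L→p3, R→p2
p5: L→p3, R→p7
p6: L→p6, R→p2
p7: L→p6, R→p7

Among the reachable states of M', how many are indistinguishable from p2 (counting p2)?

States {p1} cannot be reached from the start state, so discard them.
Initial partition by acceptance: {p3,p4,p6} | {p2,p5,p7}.
The partition is now stable with 2 blocks: {p3,p4,p6} | {p2,p5,p7}.
State p2 belongs to the block {p2,p5,p7}, which has 3 states.

3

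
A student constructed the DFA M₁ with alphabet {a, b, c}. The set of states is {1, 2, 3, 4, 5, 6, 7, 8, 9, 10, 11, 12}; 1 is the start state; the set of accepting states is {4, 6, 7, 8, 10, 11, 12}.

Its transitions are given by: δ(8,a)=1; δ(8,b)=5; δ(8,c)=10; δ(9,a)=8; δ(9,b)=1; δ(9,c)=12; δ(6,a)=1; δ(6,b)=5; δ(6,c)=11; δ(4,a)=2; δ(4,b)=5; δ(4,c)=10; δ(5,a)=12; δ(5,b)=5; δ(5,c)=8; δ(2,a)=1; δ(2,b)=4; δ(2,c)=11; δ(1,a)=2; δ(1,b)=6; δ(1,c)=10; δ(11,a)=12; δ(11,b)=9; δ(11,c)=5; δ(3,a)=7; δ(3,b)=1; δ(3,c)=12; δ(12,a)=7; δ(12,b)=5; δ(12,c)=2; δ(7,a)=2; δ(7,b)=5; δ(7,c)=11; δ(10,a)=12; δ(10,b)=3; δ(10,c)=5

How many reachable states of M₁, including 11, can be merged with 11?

All states are reachable from the start state.
Start with accepting vs non-accepting: {4,6,7,8,10,11,12} | {1,2,3,5,9}.
On input a, block {4,6,7,8,10,11,12} splits into {4,6,7,8} and {10,11,12}.
On input a, block {1,2,3,5,9} splits into {1,2} and {3,9} and {5}.
Split {10,11,12} by δ(·,a) → {10,11} and {12}.
No further refinement is possible. Final partition (6 blocks): {4,6,7,8} | {1,2} | {10,11} | {3,9} | {5} | {12}.
State 11 belongs to the block {10,11}, which has 2 states.

2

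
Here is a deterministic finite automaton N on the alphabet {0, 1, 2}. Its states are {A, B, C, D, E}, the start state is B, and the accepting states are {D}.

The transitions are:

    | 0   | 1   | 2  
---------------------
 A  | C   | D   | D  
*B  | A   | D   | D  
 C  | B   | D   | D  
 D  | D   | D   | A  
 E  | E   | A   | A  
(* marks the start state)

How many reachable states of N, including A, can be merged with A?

States {E} cannot be reached from the start state, so discard them.
P0 = {D} | {A,B,C}.
Stable partition: {D} | {A,B,C} — 2 equivalence classes.
The equivalence class containing A is {A,B,C}, of size 3.

3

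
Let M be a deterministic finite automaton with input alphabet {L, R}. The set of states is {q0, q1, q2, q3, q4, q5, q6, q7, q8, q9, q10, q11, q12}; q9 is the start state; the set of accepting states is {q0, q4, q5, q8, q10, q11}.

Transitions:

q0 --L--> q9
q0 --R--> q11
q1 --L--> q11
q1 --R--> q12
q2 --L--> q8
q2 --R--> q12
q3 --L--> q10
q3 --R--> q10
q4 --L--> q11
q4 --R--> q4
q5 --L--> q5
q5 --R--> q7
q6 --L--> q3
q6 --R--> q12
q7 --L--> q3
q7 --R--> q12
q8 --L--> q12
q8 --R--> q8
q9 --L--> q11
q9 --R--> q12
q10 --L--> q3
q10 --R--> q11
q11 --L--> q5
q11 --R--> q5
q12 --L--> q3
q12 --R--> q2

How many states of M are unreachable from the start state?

4

Starting at q9 and following transitions, the reachable set is {q2, q3, q5, q7, q8, q9, q10, q11, q12}. That leaves q0, q1, q4, q6 unreachable — 4 in total.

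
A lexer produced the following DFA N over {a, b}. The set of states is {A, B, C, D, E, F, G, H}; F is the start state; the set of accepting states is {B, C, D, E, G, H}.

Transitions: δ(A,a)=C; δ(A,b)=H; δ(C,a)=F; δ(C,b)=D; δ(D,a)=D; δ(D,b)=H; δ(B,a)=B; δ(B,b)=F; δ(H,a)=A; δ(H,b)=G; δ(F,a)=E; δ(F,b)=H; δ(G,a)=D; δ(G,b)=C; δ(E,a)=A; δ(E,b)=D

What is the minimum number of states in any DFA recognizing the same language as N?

3

Reachable states from the start: {A,C,D,E,F,G,H}. Unreachable: {B} — drop them.
P0 = {C,D,E,G,H} | {A,F}.
On input a, block {C,D,E,G,H} splits into {C,E,H} and {D,G}.
The partition is now stable with 3 blocks: {C,E,H} | {A,F} | {D,G}.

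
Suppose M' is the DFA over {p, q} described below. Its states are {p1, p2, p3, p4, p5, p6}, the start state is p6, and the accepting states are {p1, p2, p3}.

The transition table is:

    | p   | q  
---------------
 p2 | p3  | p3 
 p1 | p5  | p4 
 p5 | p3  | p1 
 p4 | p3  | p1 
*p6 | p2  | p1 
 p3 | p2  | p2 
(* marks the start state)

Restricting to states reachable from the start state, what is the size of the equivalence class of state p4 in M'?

3

Initial partition by acceptance: {p1,p2,p3} | {p4,p5,p6}.
Split {p1,p2,p3} by δ(·,p) → {p2,p3} and {p1}.
No further refinement is possible. Final partition (3 blocks): {p2,p3} | {p4,p5,p6} | {p1}.
State p4 belongs to the block {p4,p5,p6}, which has 3 states.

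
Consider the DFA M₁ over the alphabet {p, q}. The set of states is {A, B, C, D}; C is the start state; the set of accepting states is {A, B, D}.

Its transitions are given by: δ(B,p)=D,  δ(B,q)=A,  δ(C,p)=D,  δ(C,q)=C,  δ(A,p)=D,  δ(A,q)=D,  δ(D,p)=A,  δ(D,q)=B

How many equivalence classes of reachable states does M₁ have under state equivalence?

2

All states are reachable from the start state.
P0 = {A,B,D} | {C}.
The partition is now stable with 2 blocks: {A,B,D} | {C}.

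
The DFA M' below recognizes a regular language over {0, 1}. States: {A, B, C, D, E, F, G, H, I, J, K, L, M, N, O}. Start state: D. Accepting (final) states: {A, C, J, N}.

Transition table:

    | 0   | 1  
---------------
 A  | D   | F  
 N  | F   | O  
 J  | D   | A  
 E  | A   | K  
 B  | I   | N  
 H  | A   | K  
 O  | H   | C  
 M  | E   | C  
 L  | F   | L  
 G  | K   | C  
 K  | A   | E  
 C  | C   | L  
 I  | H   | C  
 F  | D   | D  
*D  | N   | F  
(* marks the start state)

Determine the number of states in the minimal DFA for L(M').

First remove the unreachable states {B,G,I,J,M}; 10 states remain.
Start with accepting vs non-accepting: {A,C,N} | {D,E,F,H,K,L,O}.
Refine {A,C,N} on symbol 0: members go to different blocks, giving {A,N} and {C}.
Split {D,E,F,H,K,L,O} by δ(·,0) → {D,E,H,K} and {F,L,O}.
Refine {A,N} on symbol 0: members go to different blocks, giving {A} and {N}.
On input 0, block {D,E,H,K} splits into {E,H,K} and {D}.
Split {F,L,O} by δ(·,0) → {F} and {L} and {O}.
The partition is now stable with 8 blocks: {A} | {E,H,K} | {C} | {F} | {N} | {D} | {L} | {O}.

8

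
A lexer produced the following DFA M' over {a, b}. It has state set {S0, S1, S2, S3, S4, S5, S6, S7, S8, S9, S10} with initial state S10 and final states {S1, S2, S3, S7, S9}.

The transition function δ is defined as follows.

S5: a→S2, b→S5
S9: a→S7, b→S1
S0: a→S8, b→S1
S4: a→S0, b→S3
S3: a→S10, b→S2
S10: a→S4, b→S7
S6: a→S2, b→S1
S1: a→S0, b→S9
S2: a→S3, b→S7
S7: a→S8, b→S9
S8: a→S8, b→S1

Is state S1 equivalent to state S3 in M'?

First remove the unreachable states {S5,S6}; 9 states remain.
Start with accepting vs non-accepting: {S1,S2,S3,S7,S9} | {S0,S4,S8,S10}.
Refine {S1,S2,S3,S7,S9} on symbol a: members go to different blocks, giving {S1,S3,S7} and {S2,S9}.
No further refinement is possible. Final partition (3 blocks): {S1,S3,S7} | {S0,S4,S8,S10} | {S2,S9}.
S1 and S3 lie in the same block of the stable partition, so they are equivalent — no string distinguishes them.

Yes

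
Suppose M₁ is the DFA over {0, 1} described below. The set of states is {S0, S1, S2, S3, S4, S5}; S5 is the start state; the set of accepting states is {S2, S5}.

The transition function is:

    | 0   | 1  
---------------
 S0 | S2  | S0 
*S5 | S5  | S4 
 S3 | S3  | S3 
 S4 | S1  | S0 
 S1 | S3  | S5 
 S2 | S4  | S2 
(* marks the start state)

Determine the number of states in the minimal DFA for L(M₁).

6

All states are reachable from the start state.
Start with accepting vs non-accepting: {S2,S5} | {S0,S1,S3,S4}.
Refine {S2,S5} on symbol 0: members go to different blocks, giving {S2} and {S5}.
Refine {S0,S1,S3,S4} on symbol 0: members go to different blocks, giving {S1,S3,S4} and {S0}.
On input 1, block {S1,S3,S4} splits into {S1} and {S3} and {S4}.
The partition is now stable with 6 blocks: {S2} | {S1} | {S5} | {S0} | {S3} | {S4}.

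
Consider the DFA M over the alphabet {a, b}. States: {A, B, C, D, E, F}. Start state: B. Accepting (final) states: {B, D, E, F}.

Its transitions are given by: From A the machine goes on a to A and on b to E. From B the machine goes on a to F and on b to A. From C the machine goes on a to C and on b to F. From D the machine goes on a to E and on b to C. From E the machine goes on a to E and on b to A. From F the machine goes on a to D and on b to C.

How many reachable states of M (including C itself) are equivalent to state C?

2

All states are reachable from the start state.
Initial partition by acceptance: {B,D,E,F} | {A,C}.
Stable partition: {B,D,E,F} | {A,C} — 2 equivalence classes.
The equivalence class containing C is {A,C}, of size 2.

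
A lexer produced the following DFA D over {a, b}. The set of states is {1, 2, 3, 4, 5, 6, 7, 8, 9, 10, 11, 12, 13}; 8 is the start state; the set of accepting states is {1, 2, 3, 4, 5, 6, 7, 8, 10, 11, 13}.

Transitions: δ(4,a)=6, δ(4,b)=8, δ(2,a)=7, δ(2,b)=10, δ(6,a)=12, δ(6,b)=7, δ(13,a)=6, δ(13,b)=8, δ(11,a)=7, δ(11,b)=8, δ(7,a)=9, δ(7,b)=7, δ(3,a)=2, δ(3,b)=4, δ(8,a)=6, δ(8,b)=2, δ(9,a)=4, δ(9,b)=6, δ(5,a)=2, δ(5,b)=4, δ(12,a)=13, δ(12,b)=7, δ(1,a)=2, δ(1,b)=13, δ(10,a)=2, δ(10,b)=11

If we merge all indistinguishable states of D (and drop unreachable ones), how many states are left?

First remove the unreachable states {1,3,5}; 10 states remain.
P0 = {2,4,6,7,8,10,11,13} | {9,12}.
Refine {2,4,6,7,8,10,11,13} on symbol a: members go to different blocks, giving {2,4,8,10,11,13} and {6,7}.
Refine {2,4,8,10,11,13} on symbol a: members go to different blocks, giving {2,4,8,11,13} and {10}.
Refine {2,4,8,11,13} on symbol b: members go to different blocks, giving {4,8,11,13} and {2}.
Split {4,8,11,13} by δ(·,b) → {4,11,13} and {8}.
Stable partition: {4,11,13} | {9,12} | {6,7} | {10} | {2} | {8} — 6 equivalence classes.

6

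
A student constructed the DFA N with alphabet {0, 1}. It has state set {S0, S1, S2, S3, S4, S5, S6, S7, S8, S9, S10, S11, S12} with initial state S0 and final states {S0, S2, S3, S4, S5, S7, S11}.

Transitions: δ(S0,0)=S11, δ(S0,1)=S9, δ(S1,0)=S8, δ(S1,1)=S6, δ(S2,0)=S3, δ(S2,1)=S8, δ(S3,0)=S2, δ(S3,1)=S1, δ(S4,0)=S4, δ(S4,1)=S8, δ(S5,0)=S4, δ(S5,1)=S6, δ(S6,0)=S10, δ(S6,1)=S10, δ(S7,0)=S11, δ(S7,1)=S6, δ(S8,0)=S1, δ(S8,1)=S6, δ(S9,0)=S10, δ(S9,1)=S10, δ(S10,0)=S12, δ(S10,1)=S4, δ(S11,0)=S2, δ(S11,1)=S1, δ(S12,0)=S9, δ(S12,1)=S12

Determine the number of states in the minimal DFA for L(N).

6

Reachable states from the start: {S0,S1,S2,S3,S4,S6,S8,S9,S10,S11,S12}. Unreachable: {S5,S7} — drop them.
Initial partition by acceptance: {S0,S2,S3,S4,S11} | {S1,S6,S8,S9,S10,S12}.
On input 1, block {S1,S6,S8,S9,S10,S12} splits into {S1,S6,S8,S9,S12} and {S10}.
On input 0, block {S1,S6,S8,S9,S12} splits into {S1,S8,S12} and {S6,S9}.
On input 1, block {S0,S2,S3,S4,S11} splits into {S2,S3,S4,S11} and {S0}.
Split {S1,S8,S12} by δ(·,0) → {S1,S8} and {S12}.
No further refinement is possible. Final partition (6 blocks): {S2,S3,S4,S11} | {S1,S8} | {S10} | {S6,S9} | {S0} | {S12}.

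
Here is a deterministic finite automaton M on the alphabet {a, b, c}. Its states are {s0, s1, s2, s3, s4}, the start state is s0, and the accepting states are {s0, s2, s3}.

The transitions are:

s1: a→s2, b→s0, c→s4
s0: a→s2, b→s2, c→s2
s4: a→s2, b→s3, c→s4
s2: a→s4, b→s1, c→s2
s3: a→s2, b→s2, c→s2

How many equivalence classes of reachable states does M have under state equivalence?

3

Every state is reachable, so we keep all 5.
P0 = {s0,s2,s3} | {s1,s4}.
On input a, block {s0,s2,s3} splits into {s0,s3} and {s2}.
Stable partition: {s0,s3} | {s1,s4} | {s2} — 3 equivalence classes.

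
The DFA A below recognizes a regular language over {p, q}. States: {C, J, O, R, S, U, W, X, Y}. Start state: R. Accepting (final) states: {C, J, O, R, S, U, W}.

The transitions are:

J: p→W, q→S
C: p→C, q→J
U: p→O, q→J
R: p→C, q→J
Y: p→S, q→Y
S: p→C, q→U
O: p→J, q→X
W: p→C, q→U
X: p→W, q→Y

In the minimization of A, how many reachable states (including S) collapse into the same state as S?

All states are reachable from the start state.
Initial partition by acceptance: {C,J,O,R,S,U,W} | {X,Y}.
Refine {C,J,O,R,S,U,W} on symbol q: members go to different blocks, giving {C,J,R,S,U,W} and {O}.
Refine {C,J,R,S,U,W} on symbol p: members go to different blocks, giving {C,J,R,S,W} and {U}.
Refine {C,J,R,S,W} on symbol q: members go to different blocks, giving {C,J,R} and {S,W}.
Refine {C,J,R} on symbol p: members go to different blocks, giving {C,R} and {J}.
Stable partition: {C,R} | {X,Y} | {O} | {U} | {S,W} | {J} — 6 equivalence classes.
State S belongs to the block {S,W}, which has 2 states.

2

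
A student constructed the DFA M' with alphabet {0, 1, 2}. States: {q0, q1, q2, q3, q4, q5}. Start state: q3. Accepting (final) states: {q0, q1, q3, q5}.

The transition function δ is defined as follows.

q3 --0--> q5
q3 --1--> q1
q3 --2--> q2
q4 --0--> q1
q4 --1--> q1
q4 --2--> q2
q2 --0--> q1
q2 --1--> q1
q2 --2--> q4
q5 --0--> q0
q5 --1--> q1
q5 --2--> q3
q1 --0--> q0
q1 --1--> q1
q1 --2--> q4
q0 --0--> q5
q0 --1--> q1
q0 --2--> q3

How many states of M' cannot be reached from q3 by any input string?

Every one of the 6 states is reachable from q3.

0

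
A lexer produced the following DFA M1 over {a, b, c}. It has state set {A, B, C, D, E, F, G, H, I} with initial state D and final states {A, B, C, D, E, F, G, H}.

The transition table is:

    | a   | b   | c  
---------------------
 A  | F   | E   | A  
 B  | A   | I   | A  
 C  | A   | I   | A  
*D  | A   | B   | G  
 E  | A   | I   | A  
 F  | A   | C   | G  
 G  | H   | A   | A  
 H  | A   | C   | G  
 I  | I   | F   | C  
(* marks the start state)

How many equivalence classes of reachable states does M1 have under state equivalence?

Start with accepting vs non-accepting: {A,B,C,D,E,F,G,H} | {I}.
Refine {A,B,C,D,E,F,G,H} on symbol b: members go to different blocks, giving {A,D,F,G,H} and {B,C,E}.
Refine {A,D,F,G,H} on symbol b: members go to different blocks, giving {A,D,F,H} and {G}.
Split {A,D,F,H} by δ(·,c) → {D,F,H} and {A}.
Stable partition: {D,F,H} | {I} | {B,C,E} | {G} | {A} — 5 equivalence classes.

5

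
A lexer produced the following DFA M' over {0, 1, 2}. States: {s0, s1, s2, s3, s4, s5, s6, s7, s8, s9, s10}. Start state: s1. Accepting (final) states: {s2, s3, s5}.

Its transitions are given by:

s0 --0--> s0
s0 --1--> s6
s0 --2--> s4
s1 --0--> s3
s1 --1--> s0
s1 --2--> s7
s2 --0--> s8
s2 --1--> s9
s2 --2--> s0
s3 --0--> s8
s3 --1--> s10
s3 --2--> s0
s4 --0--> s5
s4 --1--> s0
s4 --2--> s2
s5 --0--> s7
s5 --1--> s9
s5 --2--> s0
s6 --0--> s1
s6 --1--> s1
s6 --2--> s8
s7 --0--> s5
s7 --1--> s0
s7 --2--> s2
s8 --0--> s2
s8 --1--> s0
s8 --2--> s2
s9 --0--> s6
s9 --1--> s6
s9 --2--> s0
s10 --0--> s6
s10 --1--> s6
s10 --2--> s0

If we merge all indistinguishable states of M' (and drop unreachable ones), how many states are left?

6

Start with accepting vs non-accepting: {s2,s3,s5} | {s0,s1,s4,s6,s7,s8,s9,s10}.
On input 0, block {s0,s1,s4,s6,s7,s8,s9,s10} splits into {s0,s6,s9,s10} and {s1,s4,s7,s8}.
Split {s0,s6,s9,s10} by δ(·,0) → {s0,s9,s10} and {s6}.
Split {s0,s9,s10} by δ(·,0) → {s9,s10} and {s0}.
Split {s1,s4,s7,s8} by δ(·,2) → {s4,s7,s8} and {s1}.
The partition is now stable with 6 blocks: {s2,s3,s5} | {s9,s10} | {s4,s7,s8} | {s6} | {s0} | {s1}.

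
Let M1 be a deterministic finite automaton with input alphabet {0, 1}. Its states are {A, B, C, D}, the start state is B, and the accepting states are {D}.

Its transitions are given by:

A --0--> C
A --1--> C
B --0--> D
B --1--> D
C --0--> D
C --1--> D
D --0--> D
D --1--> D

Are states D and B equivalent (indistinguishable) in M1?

No

First remove the unreachable states {A,C}; 2 states remain.
Initial partition by acceptance: {D} | {B}.
Stable partition: {D} | {B} — 2 equivalence classes.
D and B end up in different blocks, so they are distinguishable. For instance, the string 'ε' is accepted from only D.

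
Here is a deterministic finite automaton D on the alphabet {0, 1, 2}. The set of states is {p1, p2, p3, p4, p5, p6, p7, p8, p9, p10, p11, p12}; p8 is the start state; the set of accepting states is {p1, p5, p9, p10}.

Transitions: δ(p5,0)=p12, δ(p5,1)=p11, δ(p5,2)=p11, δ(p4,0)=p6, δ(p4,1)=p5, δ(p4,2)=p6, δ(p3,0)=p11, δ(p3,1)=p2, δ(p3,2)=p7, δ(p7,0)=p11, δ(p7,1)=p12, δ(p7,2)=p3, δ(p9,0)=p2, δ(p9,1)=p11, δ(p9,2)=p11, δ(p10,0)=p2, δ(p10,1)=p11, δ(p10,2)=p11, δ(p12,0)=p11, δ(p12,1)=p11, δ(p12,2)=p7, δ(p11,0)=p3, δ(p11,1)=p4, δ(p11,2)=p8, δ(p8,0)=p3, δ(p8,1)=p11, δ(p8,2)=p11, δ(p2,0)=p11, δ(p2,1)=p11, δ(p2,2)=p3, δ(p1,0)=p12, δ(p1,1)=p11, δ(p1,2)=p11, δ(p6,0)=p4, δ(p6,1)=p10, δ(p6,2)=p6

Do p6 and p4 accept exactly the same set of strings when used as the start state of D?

Reachable states from the start: {p2,p3,p4,p5,p6,p7,p8,p10,p11,p12}. Unreachable: {p1,p9} — drop them.
P0 = {p5,p10} | {p2,p3,p4,p6,p7,p8,p11,p12}.
On input 1, block {p2,p3,p4,p6,p7,p8,p11,p12} splits into {p2,p3,p7,p8,p11,p12} and {p4,p6}.
Refine {p2,p3,p7,p8,p11,p12} on symbol 1: members go to different blocks, giving {p2,p3,p7,p8,p12} and {p11}.
On input 0, block {p2,p3,p7,p8,p12} splits into {p2,p3,p7,p12} and {p8}.
On input 1, block {p2,p3,p7,p12} splits into {p2,p12} and {p3,p7}.
Stable partition: {p5,p10} | {p2,p12} | {p4,p6} | {p11} | {p8} | {p3,p7} — 6 equivalence classes.
p6 and p4 lie in the same block of the stable partition, so they are equivalent — no string distinguishes them.

Yes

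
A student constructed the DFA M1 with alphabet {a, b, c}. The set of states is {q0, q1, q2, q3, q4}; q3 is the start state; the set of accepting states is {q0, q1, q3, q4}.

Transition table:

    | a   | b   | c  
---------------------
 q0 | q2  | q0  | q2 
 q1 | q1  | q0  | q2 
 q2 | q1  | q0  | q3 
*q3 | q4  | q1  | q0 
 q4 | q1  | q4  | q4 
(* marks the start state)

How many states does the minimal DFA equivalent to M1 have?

Initial partition by acceptance: {q0,q1,q3,q4} | {q2}.
On input a, block {q0,q1,q3,q4} splits into {q1,q3,q4} and {q0}.
Refine {q1,q3,q4} on symbol b: members go to different blocks, giving {q3,q4} and {q1}.
Refine {q3,q4} on symbol a: members go to different blocks, giving {q3} and {q4}.
Stable partition: {q3} | {q2} | {q0} | {q1} | {q4} — 5 equivalence classes.

5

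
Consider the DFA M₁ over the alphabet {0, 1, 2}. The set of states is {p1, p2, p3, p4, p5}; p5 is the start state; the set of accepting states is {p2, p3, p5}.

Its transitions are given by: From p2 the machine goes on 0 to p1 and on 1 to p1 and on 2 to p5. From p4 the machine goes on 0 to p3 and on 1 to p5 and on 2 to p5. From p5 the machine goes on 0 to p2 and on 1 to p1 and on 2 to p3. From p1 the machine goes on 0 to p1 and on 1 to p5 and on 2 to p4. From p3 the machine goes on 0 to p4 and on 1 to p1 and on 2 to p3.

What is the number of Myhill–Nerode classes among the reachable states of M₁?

5

Every state is reachable, so we keep all 5.
Start with accepting vs non-accepting: {p2,p3,p5} | {p1,p4}.
Refine {p2,p3,p5} on symbol 0: members go to different blocks, giving {p2,p3} and {p5}.
On input 2, block {p2,p3} splits into {p2} and {p3}.
Split {p1,p4} by δ(·,0) → {p1} and {p4}.
The partition is now stable with 5 blocks: {p2} | {p1} | {p5} | {p3} | {p4}.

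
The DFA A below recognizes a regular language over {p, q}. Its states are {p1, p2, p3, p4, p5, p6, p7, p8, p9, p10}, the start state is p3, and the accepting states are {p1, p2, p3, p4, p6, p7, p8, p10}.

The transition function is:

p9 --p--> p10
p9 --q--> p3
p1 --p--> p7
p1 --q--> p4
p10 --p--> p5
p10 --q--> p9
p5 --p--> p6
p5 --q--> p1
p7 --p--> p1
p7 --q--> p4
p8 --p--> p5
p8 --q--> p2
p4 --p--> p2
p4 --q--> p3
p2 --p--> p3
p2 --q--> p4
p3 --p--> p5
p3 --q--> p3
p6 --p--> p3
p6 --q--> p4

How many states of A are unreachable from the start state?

3

BFS from p3 reaches {p1, p2, p3, p4, p5, p6, p7}; the 3 state(s) p8, p9, p10 are never visited.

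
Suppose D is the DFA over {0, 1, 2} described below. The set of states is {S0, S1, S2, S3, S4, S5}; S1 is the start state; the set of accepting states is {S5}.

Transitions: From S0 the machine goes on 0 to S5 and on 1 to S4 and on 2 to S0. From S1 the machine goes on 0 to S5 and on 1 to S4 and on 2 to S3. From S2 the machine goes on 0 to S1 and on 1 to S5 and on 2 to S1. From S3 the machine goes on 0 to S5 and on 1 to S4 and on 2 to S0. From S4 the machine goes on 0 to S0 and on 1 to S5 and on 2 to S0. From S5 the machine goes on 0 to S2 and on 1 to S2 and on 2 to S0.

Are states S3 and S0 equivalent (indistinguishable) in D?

All states are reachable from the start state.
P0 = {S5} | {S0,S1,S2,S3,S4}.
Refine {S0,S1,S2,S3,S4} on symbol 0: members go to different blocks, giving {S0,S1,S3} and {S2,S4}.
No further refinement is possible. Final partition (3 blocks): {S5} | {S0,S1,S3} | {S2,S4}.
S3 and S0 lie in the same block of the stable partition, so they are equivalent — no string distinguishes them.

Yes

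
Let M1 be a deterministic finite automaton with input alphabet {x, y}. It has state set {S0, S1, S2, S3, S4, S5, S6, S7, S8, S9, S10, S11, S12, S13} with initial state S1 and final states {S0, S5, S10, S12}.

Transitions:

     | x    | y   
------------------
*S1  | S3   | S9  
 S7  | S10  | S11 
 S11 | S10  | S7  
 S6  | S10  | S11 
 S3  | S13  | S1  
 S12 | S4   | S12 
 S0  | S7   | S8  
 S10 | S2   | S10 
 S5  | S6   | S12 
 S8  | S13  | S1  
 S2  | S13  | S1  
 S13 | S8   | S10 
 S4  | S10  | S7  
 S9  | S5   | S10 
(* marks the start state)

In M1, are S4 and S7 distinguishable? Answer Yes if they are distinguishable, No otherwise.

Reachable states from the start: {S1,S2,S3,S4,S5,S6,S7,S8,S9,S10,S11,S12,S13}. Unreachable: {S0} — drop them.
Initial partition by acceptance: {S5,S10,S12} | {S1,S2,S3,S4,S6,S7,S8,S9,S11,S13}.
On input x, block {S1,S2,S3,S4,S6,S7,S8,S9,S11,S13} splits into {S1,S2,S3,S8,S13} and {S4,S6,S7,S9,S11}.
Split {S5,S10,S12} by δ(·,x) → {S5,S12} and {S10}.
On input y, block {S1,S2,S3,S8,S13} splits into {S2,S3,S8} and {S1} and {S13}.
Split {S4,S6,S7,S9,S11} by δ(·,x) → {S4,S6,S7,S11} and {S9}.
Stable partition: {S5,S12} | {S2,S3,S8} | {S4,S6,S7,S11} | {S10} | {S1} | {S13} | {S9} — 7 equivalence classes.
S4 and S7 lie in the same block of the stable partition, so they are equivalent — no string distinguishes them.

No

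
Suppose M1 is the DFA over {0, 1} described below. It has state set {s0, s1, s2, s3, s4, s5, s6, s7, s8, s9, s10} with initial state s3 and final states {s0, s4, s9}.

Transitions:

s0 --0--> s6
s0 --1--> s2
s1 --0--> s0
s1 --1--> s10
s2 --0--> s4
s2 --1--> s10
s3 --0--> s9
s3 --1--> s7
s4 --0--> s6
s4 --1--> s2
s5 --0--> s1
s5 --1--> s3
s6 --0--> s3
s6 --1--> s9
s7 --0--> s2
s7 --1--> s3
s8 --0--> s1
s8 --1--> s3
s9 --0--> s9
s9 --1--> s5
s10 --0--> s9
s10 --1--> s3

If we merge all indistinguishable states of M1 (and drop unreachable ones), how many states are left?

First remove the unreachable states {s8}; 10 states remain.
P0 = {s0,s4,s9} | {s1,s2,s3,s5,s6,s7,s10}.
Refine {s0,s4,s9} on symbol 0: members go to different blocks, giving {s0,s4} and {s9}.
On input 0, block {s1,s2,s3,s5,s6,s7,s10} splits into {s5,s6,s7} and {s1,s2} and {s3,s10}.
On input 0, block {s5,s6,s7} splits into {s5,s7} and {s6}.
On input 1, block {s3,s10} splits into {s3} and {s10}.
Stable partition: {s0,s4} | {s5,s7} | {s9} | {s1,s2} | {s3} | {s6} | {s10} — 7 equivalence classes.

7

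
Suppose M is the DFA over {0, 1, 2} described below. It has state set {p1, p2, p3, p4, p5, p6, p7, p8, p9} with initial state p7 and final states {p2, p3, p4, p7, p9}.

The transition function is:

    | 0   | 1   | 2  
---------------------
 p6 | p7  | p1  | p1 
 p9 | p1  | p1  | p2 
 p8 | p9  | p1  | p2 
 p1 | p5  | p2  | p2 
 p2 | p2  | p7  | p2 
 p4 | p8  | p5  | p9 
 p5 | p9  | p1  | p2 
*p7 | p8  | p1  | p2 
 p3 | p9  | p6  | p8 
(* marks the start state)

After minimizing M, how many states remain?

First remove the unreachable states {p3,p4,p6}; 6 states remain.
Initial partition by acceptance: {p2,p7,p9} | {p1,p5,p8}.
On input 0, block {p2,p7,p9} splits into {p7,p9} and {p2}.
Split {p1,p5,p8} by δ(·,0) → {p5,p8} and {p1}.
Refine {p7,p9} on symbol 0: members go to different blocks, giving {p7} and {p9}.
The partition is now stable with 5 blocks: {p7} | {p5,p8} | {p2} | {p1} | {p9}.

5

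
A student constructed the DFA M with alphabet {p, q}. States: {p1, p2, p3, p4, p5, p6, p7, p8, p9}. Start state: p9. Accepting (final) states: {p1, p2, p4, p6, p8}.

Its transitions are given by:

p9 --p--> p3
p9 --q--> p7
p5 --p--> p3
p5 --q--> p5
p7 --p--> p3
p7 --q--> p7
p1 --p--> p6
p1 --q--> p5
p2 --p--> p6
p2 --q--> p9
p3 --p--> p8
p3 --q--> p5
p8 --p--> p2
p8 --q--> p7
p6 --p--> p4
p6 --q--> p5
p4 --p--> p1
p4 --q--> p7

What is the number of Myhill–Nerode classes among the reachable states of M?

3

All states are reachable from the start state.
Start with accepting vs non-accepting: {p1,p2,p4,p6,p8} | {p3,p5,p7,p9}.
Refine {p3,p5,p7,p9} on symbol p: members go to different blocks, giving {p5,p7,p9} and {p3}.
The partition is now stable with 3 blocks: {p1,p2,p4,p6,p8} | {p5,p7,p9} | {p3}.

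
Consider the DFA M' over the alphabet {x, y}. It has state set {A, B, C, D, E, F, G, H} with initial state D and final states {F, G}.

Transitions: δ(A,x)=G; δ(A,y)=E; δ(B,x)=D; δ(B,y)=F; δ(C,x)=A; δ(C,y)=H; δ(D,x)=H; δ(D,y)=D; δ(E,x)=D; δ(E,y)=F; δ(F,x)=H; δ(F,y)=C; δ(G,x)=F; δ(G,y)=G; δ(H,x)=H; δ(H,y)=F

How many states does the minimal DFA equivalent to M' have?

Reachable states from the start: {A,C,D,E,F,G,H}. Unreachable: {B} — drop them.
P0 = {F,G} | {A,C,D,E,H}.
Refine {F,G} on symbol x: members go to different blocks, giving {F} and {G}.
On input x, block {A,C,D,E,H} splits into {C,D,E,H} and {A}.
Refine {C,D,E,H} on symbol x: members go to different blocks, giving {D,E,H} and {C}.
Refine {D,E,H} on symbol y: members go to different blocks, giving {E,H} and {D}.
On input x, block {E,H} splits into {E} and {H}.
The partition is now stable with 7 blocks: {F} | {E} | {G} | {A} | {C} | {D} | {H}.

7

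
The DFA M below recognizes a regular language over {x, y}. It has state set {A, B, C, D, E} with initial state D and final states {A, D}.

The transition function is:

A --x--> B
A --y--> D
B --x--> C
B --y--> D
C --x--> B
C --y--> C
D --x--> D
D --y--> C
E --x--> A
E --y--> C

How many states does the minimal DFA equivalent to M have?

First remove the unreachable states {A,E}; 3 states remain.
Initial partition by acceptance: {D} | {B,C}.
Refine {B,C} on symbol y: members go to different blocks, giving {B} and {C}.
Stable partition: {D} | {B} | {C} — 3 equivalence classes.

3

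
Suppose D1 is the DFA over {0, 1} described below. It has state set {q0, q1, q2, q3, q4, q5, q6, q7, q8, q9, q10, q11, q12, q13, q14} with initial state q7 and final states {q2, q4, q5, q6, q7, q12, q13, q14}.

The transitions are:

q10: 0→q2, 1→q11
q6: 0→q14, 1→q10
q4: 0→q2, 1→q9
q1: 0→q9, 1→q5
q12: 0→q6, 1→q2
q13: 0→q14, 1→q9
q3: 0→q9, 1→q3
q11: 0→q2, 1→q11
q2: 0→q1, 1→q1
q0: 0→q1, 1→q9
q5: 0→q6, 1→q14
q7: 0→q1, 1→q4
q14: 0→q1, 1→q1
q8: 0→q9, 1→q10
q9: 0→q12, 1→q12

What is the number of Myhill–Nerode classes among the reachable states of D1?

8

Reachable states from the start: {q1,q2,q4,q5,q6,q7,q9,q10,q11,q12,q14}. Unreachable: {q0,q3,q8,q13} — drop them.
Initial partition by acceptance: {q2,q4,q5,q6,q7,q12,q14} | {q1,q9,q10,q11}.
Split {q2,q4,q5,q6,q7,q12,q14} by δ(·,0) → {q4,q5,q6,q12} and {q2,q7,q14}.
Refine {q4,q5,q6,q12} on symbol 0: members go to different blocks, giving {q4,q6} and {q5,q12}.
On input 0, block {q1,q9,q10,q11} splits into {q10,q11} and {q1} and {q9}.
Refine {q4,q6} on symbol 1: members go to different blocks, giving {q4} and {q6}.
Refine {q2,q7,q14} on symbol 1: members go to different blocks, giving {q2,q14} and {q7}.
The partition is now stable with 8 blocks: {q4} | {q10,q11} | {q2,q14} | {q5,q12} | {q1} | {q9} | {q6} | {q7}.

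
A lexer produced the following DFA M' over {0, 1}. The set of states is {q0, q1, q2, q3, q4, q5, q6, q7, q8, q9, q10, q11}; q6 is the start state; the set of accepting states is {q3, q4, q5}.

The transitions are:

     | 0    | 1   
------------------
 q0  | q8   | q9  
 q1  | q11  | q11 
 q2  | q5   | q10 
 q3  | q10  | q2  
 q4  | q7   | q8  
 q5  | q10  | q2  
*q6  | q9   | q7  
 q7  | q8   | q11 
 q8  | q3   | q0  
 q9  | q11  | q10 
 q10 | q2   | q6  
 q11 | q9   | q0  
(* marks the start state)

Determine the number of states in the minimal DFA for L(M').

First remove the unreachable states {q1,q4}; 10 states remain.
Initial partition by acceptance: {q3,q5} | {q0,q2,q6,q7,q8,q9,q10,q11}.
Refine {q0,q2,q6,q7,q8,q9,q10,q11} on symbol 0: members go to different blocks, giving {q0,q6,q7,q9,q10,q11} and {q2,q8}.
Refine {q0,q6,q7,q9,q10,q11} on symbol 0: members go to different blocks, giving {q0,q7,q10} and {q6,q9,q11}.
Stable partition: {q3,q5} | {q0,q7,q10} | {q2,q8} | {q6,q9,q11} — 4 equivalence classes.

4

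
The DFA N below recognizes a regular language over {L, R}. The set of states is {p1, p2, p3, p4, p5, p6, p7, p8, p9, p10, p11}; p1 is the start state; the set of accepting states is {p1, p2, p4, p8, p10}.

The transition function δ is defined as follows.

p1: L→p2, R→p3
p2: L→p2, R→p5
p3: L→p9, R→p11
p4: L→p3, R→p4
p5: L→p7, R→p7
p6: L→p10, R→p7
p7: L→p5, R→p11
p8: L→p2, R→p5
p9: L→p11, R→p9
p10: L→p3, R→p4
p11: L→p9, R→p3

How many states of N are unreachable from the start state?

Starting at p1 and following transitions, the reachable set is {p1, p2, p3, p5, p7, p9, p11}. That leaves p4, p6, p8, p10 unreachable — 4 in total.

4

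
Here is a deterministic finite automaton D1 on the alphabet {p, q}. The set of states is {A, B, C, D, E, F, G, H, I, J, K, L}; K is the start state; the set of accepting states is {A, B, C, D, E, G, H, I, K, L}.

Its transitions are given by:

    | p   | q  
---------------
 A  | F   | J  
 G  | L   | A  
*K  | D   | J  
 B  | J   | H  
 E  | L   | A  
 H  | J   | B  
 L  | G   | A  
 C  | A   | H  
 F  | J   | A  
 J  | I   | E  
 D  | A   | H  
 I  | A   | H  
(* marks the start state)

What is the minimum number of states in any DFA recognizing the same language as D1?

7

First remove the unreachable states {C}; 11 states remain.
P0 = {A,B,D,E,G,H,I,K,L} | {F,J}.
Split {A,B,D,E,G,H,I,K,L} by δ(·,p) → {D,E,G,I,K,L} and {A,B,H}.
Split {D,E,G,I,K,L} by δ(·,p) → {E,G,K,L} and {D,I}.
Refine {E,G,K,L} on symbol p: members go to different blocks, giving {E,G,L} and {K}.
On input p, block {F,J} splits into {F} and {J}.
On input p, block {A,B,H} splits into {B,H} and {A}.
The partition is now stable with 7 blocks: {E,G,L} | {F} | {B,H} | {D,I} | {K} | {J} | {A}.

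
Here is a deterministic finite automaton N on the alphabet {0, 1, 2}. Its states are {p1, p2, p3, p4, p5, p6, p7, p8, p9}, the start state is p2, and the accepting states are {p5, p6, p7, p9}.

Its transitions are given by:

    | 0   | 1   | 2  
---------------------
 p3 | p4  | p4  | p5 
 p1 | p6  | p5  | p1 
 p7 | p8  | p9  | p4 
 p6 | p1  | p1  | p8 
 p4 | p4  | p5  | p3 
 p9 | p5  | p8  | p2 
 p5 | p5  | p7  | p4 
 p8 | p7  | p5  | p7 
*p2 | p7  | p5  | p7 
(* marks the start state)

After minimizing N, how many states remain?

First remove the unreachable states {p1,p6}; 7 states remain.
Initial partition by acceptance: {p5,p7,p9} | {p2,p3,p4,p8}.
Split {p5,p7,p9} by δ(·,0) → {p5,p9} and {p7}.
Refine {p5,p9} on symbol 1: members go to different blocks, giving {p5} and {p9}.
Split {p2,p3,p4,p8} by δ(·,0) → {p2,p8} and {p3,p4}.
Split {p3,p4} by δ(·,1) → {p3} and {p4}.
The partition is now stable with 6 blocks: {p5} | {p2,p8} | {p7} | {p9} | {p3} | {p4}.

6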